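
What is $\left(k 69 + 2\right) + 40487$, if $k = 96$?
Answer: $47113$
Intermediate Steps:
$\left(k 69 + 2\right) + 40487 = \left(96 \cdot 69 + 2\right) + 40487 = \left(6624 + 2\right) + 40487 = 6626 + 40487 = 47113$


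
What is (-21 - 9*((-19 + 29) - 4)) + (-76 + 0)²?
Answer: 5701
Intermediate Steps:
(-21 - 9*((-19 + 29) - 4)) + (-76 + 0)² = (-21 - 9*(10 - 4)) + (-76)² = (-21 - 9*6) + 5776 = (-21 - 54) + 5776 = -75 + 5776 = 5701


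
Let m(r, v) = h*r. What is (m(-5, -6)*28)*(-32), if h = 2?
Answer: 8960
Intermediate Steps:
m(r, v) = 2*r
(m(-5, -6)*28)*(-32) = ((2*(-5))*28)*(-32) = -10*28*(-32) = -280*(-32) = 8960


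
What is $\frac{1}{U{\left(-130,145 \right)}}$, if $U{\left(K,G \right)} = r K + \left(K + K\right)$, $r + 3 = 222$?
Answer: $- \frac{1}{28730} \approx -3.4807 \cdot 10^{-5}$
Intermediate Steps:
$r = 219$ ($r = -3 + 222 = 219$)
$U{\left(K,G \right)} = 221 K$ ($U{\left(K,G \right)} = 219 K + \left(K + K\right) = 219 K + 2 K = 221 K$)
$\frac{1}{U{\left(-130,145 \right)}} = \frac{1}{221 \left(-130\right)} = \frac{1}{-28730} = - \frac{1}{28730}$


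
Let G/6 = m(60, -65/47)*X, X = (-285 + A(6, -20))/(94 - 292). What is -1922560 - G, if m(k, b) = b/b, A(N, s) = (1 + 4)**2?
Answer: -63444740/33 ≈ -1.9226e+6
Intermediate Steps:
A(N, s) = 25 (A(N, s) = 5**2 = 25)
m(k, b) = 1
X = 130/99 (X = (-285 + 25)/(94 - 292) = -260/(-198) = -260*(-1/198) = 130/99 ≈ 1.3131)
G = 260/33 (G = 6*(1*(130/99)) = 6*(130/99) = 260/33 ≈ 7.8788)
-1922560 - G = -1922560 - 1*260/33 = -1922560 - 260/33 = -63444740/33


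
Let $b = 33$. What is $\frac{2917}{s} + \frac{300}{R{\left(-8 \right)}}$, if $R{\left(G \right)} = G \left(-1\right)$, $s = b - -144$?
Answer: $\frac{19109}{354} \approx 53.98$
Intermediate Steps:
$s = 177$ ($s = 33 - -144 = 33 + 144 = 177$)
$R{\left(G \right)} = - G$
$\frac{2917}{s} + \frac{300}{R{\left(-8 \right)}} = \frac{2917}{177} + \frac{300}{\left(-1\right) \left(-8\right)} = 2917 \cdot \frac{1}{177} + \frac{300}{8} = \frac{2917}{177} + 300 \cdot \frac{1}{8} = \frac{2917}{177} + \frac{75}{2} = \frac{19109}{354}$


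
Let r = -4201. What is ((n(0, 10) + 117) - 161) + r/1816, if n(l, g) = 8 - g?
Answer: -87737/1816 ≈ -48.313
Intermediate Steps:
((n(0, 10) + 117) - 161) + r/1816 = (((8 - 1*10) + 117) - 161) - 4201/1816 = (((8 - 10) + 117) - 161) - 4201*1/1816 = ((-2 + 117) - 161) - 4201/1816 = (115 - 161) - 4201/1816 = -46 - 4201/1816 = -87737/1816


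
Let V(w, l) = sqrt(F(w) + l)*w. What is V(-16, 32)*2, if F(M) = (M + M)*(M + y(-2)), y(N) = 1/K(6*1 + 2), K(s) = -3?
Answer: -256*sqrt(78)/3 ≈ -753.64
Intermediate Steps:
y(N) = -1/3 (y(N) = 1/(-3) = -1/3)
F(M) = 2*M*(-1/3 + M) (F(M) = (M + M)*(M - 1/3) = (2*M)*(-1/3 + M) = 2*M*(-1/3 + M))
V(w, l) = w*sqrt(l + 2*w*(-1 + 3*w)/3) (V(w, l) = sqrt(2*w*(-1 + 3*w)/3 + l)*w = sqrt(l + 2*w*(-1 + 3*w)/3)*w = w*sqrt(l + 2*w*(-1 + 3*w)/3))
V(-16, 32)*2 = ((1/3)*(-16)*sqrt(3)*sqrt(3*32 + 2*(-16)*(-1 + 3*(-16))))*2 = ((1/3)*(-16)*sqrt(3)*sqrt(96 + 2*(-16)*(-1 - 48)))*2 = ((1/3)*(-16)*sqrt(3)*sqrt(96 + 2*(-16)*(-49)))*2 = ((1/3)*(-16)*sqrt(3)*sqrt(96 + 1568))*2 = ((1/3)*(-16)*sqrt(3)*sqrt(1664))*2 = ((1/3)*(-16)*sqrt(3)*(8*sqrt(26)))*2 = -128*sqrt(78)/3*2 = -256*sqrt(78)/3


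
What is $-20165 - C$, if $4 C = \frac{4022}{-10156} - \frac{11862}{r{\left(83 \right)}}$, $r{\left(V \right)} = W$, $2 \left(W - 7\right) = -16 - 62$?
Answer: $- \frac{3291774561}{162496} \approx -20258.0$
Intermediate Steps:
$W = -32$ ($W = 7 + \frac{-16 - 62}{2} = 7 + \frac{1}{2} \left(-78\right) = 7 - 39 = -32$)
$r{\left(V \right)} = -32$
$C = \frac{15042721}{162496}$ ($C = \frac{\frac{4022}{-10156} - \frac{11862}{-32}}{4} = \frac{4022 \left(- \frac{1}{10156}\right) - - \frac{5931}{16}}{4} = \frac{- \frac{2011}{5078} + \frac{5931}{16}}{4} = \frac{1}{4} \cdot \frac{15042721}{40624} = \frac{15042721}{162496} \approx 92.573$)
$-20165 - C = -20165 - \frac{15042721}{162496} = - \frac{3291774561}{162496}$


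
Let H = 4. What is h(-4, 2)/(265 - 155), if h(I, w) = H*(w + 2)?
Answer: 8/55 ≈ 0.14545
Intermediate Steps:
h(I, w) = 8 + 4*w (h(I, w) = 4*(w + 2) = 4*(2 + w) = 8 + 4*w)
h(-4, 2)/(265 - 155) = (8 + 4*2)/(265 - 155) = (8 + 8)/110 = (1/110)*16 = 8/55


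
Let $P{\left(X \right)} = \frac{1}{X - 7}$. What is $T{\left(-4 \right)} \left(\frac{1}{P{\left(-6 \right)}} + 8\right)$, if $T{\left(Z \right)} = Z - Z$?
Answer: $0$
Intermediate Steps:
$T{\left(Z \right)} = 0$
$P{\left(X \right)} = \frac{1}{-7 + X}$
$T{\left(-4 \right)} \left(\frac{1}{P{\left(-6 \right)}} + 8\right) = 0 \left(\frac{1}{\frac{1}{-7 - 6}} + 8\right) = 0 \left(\frac{1}{\frac{1}{-13}} + 8\right) = 0 \left(\frac{1}{- \frac{1}{13}} + 8\right) = 0 \left(-13 + 8\right) = 0 \left(-5\right) = 0$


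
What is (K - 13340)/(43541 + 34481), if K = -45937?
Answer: -59277/78022 ≈ -0.75975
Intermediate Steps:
(K - 13340)/(43541 + 34481) = (-45937 - 13340)/(43541 + 34481) = -59277/78022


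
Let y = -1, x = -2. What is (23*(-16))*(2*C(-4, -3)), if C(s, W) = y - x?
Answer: -736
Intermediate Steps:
C(s, W) = 1 (C(s, W) = -1 - 1*(-2) = -1 + 2 = 1)
(23*(-16))*(2*C(-4, -3)) = (23*(-16))*(2*1) = -368*2 = -736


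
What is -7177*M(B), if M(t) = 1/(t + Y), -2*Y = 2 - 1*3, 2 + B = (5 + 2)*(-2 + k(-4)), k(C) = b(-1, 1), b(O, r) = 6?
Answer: -14354/53 ≈ -270.83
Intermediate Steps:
k(C) = 6
B = 26 (B = -2 + (5 + 2)*(-2 + 6) = -2 + 7*4 = -2 + 28 = 26)
Y = ½ (Y = -(2 - 1*3)/2 = -(2 - 3)/2 = -½*(-1) = ½ ≈ 0.50000)
M(t) = 1/(½ + t) (M(t) = 1/(t + ½) = 1/(½ + t))
-7177*M(B) = -14354/(1 + 2*26) = -14354/(1 + 52) = -14354/53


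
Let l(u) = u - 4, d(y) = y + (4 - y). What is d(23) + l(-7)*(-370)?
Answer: 4074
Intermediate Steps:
d(y) = 4
l(u) = -4 + u
d(23) + l(-7)*(-370) = 4 + (-4 - 7)*(-370) = 4 - 11*(-370) = 4 + 4070 = 4074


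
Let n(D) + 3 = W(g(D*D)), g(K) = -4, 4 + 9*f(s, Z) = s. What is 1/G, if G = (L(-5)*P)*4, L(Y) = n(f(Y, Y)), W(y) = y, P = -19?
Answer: 1/532 ≈ 0.0018797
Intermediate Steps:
f(s, Z) = -4/9 + s/9
n(D) = -7 (n(D) = -3 - 4 = -7)
L(Y) = -7
G = 532 (G = -7*(-19)*4 = 133*4 = 532)
1/G = 1/532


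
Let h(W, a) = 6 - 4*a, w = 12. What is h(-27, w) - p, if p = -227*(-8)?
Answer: -1858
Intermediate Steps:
p = 1816
h(-27, w) - p = (6 - 4*12) - 1*1816 = (6 - 48) - 1816 = -42 - 1816 = -1858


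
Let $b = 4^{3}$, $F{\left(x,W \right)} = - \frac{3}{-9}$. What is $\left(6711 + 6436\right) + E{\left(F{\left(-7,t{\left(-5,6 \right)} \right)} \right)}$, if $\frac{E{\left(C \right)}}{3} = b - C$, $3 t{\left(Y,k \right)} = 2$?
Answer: $13338$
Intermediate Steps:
$t{\left(Y,k \right)} = \frac{2}{3}$ ($t{\left(Y,k \right)} = \frac{1}{3} \cdot 2 = \frac{2}{3}$)
$F{\left(x,W \right)} = \frac{1}{3}$ ($F{\left(x,W \right)} = \left(-3\right) \left(- \frac{1}{9}\right) = \frac{1}{3}$)
$b = 64$
$E{\left(C \right)} = 192 - 3 C$ ($E{\left(C \right)} = 3 \left(64 - C\right) = 192 - 3 C$)
$\left(6711 + 6436\right) + E{\left(F{\left(-7,t{\left(-5,6 \right)} \right)} \right)} = \left(6711 + 6436\right) + \left(192 - 1\right) = 13147 + \left(192 - 1\right) = 13147 + 191 = 13338$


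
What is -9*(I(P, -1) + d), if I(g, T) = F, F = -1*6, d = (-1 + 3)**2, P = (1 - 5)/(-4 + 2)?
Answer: 18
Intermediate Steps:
P = 2 (P = -4/(-2) = -4*(-1/2) = 2)
d = 4 (d = 2**2 = 4)
F = -6
I(g, T) = -6
-9*(I(P, -1) + d) = -9*(-6 + 4) = -9*(-2) = 18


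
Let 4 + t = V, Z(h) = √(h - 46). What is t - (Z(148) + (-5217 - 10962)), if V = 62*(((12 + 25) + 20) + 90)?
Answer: 25289 - √102 ≈ 25279.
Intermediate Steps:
Z(h) = √(-46 + h)
V = 9114 (V = 62*((37 + 20) + 90) = 62*(57 + 90) = 62*147 = 9114)
t = 9110 (t = -4 + 9114 = 9110)
t - (Z(148) + (-5217 - 10962)) = 9110 - (√(-46 + 148) + (-5217 - 10962)) = 9110 - (√102 - 16179) = 9110 - (-16179 + √102) = 9110 + (16179 - √102) = 25289 - √102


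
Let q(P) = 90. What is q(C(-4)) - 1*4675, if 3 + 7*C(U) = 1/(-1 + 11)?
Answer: -4585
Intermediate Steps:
C(U) = -29/70 (C(U) = -3/7 + 1/(7*(-1 + 11)) = -3/7 + (⅐)/10 = -3/7 + (⅐)*(⅒) = -3/7 + 1/70 = -29/70)
q(C(-4)) - 1*4675 = 90 - 1*4675 = 90 - 4675 = -4585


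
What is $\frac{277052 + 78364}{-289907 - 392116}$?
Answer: $- \frac{118472}{227341} \approx -0.52112$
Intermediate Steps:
$\frac{277052 + 78364}{-289907 - 392116} = \frac{355416}{-682023} = 355416 \left(- \frac{1}{682023}\right) = - \frac{118472}{227341}$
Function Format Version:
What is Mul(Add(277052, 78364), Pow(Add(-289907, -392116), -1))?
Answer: Rational(-118472, 227341) ≈ -0.52112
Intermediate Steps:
Mul(Add(277052, 78364), Pow(Add(-289907, -392116), -1)) = Mul(355416, Pow(-682023, -1)) = Mul(355416, Rational(-1, 682023)) = Rational(-118472, 227341)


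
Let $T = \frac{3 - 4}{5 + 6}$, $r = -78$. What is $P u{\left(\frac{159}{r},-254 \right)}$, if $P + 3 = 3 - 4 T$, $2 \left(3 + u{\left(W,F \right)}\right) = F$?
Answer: $- \frac{520}{11} \approx -47.273$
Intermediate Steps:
$u{\left(W,F \right)} = -3 + \frac{F}{2}$
$T = - \frac{1}{11} \approx -0.090909$
$P = \frac{4}{11}$ ($P = -3 + \left(3 - - \frac{4}{11}\right) = -3 + \left(3 + \frac{4}{11}\right) = -3 + \frac{37}{11} = \frac{4}{11} \approx 0.36364$)
$P u{\left(\frac{159}{r},-254 \right)} = \frac{4 \left(-3 + \frac{1}{2} \left(-254\right)\right)}{11} = \frac{4 \left(-3 - 127\right)}{11} = \frac{4}{11} \left(-130\right) = - \frac{520}{11}$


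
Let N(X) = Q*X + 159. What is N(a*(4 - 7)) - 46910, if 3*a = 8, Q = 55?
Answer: -47191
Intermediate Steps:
a = 8/3 (a = (⅓)*8 = 8/3 ≈ 2.6667)
N(X) = 159 + 55*X (N(X) = 55*X + 159 = 159 + 55*X)
N(a*(4 - 7)) - 46910 = (159 + 55*(8*(4 - 7)/3)) - 46910 = (159 + 55*((8/3)*(-3))) - 46910 = (159 + 55*(-8)) - 46910 = (159 - 440) - 46910 = -281 - 46910 = -47191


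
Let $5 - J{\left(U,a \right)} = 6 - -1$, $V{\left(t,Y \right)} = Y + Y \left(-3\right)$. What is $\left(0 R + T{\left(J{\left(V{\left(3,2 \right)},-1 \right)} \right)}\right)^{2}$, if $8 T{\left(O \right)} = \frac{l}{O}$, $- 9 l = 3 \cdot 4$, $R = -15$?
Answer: $\frac{1}{144} \approx 0.0069444$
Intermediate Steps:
$V{\left(t,Y \right)} = - 2 Y$ ($V{\left(t,Y \right)} = Y - 3 Y = - 2 Y$)
$J{\left(U,a \right)} = -2$ ($J{\left(U,a \right)} = 5 - \left(6 - -1\right) = 5 - \left(6 + 1\right) = 5 - 7 = -2$)
$l = - \frac{4}{3}$ ($l = - \frac{3 \cdot 4}{9} = \left(- \frac{1}{9}\right) 12 = - \frac{4}{3} \approx -1.3333$)
$T{\left(O \right)} = - \frac{1}{6 O}$ ($T{\left(O \right)} = \frac{\left(- \frac{4}{3}\right) \frac{1}{O}}{8} = - \frac{1}{6 O}$)
$\left(0 R + T{\left(J{\left(V{\left(3,2 \right)},-1 \right)} \right)}\right)^{2} = \left(0 \left(-15\right) - \frac{1}{6 \left(-2\right)}\right)^{2} = \left(0 - - \frac{1}{12}\right)^{2} = \left(0 + \frac{1}{12}\right)^{2} = \left(\frac{1}{12}\right)^{2} = \frac{1}{144}$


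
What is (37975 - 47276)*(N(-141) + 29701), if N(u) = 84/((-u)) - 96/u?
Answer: -12984261107/47 ≈ -2.7626e+8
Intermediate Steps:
N(u) = -180/u (N(u) = 84*(-1/u) - 96/u = -84/u - 96/u = -180/u)
(37975 - 47276)*(N(-141) + 29701) = (37975 - 47276)*(-180/(-141) + 29701) = -9301*(-180*(-1/141) + 29701) = -9301*(60/47 + 29701) = -9301*1396007/47 = -12984261107/47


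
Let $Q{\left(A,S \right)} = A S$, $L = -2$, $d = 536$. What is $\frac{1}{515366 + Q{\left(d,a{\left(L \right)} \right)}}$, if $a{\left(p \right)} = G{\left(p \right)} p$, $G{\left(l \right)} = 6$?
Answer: $\frac{1}{508934} \approx 1.9649 \cdot 10^{-6}$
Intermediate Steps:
$a{\left(p \right)} = 6 p$
$\frac{1}{515366 + Q{\left(d,a{\left(L \right)} \right)}} = \frac{1}{515366 + 536 \cdot 6 \left(-2\right)} = \frac{1}{515366 + 536 \left(-12\right)} = \frac{1}{515366 - 6432} = \frac{1}{508934}$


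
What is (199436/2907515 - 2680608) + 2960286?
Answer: 813168179606/2907515 ≈ 2.7968e+5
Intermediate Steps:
(199436/2907515 - 2680608) + 2960286 = -7793907769684/2907515 + 2960286 = 813168179606/2907515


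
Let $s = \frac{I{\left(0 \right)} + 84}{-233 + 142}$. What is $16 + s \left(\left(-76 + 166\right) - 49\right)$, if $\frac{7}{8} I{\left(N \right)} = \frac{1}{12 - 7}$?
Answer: $- \frac{69908}{3185} \approx -21.949$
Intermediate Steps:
$I{\left(N \right)} = \frac{8}{35}$ ($I{\left(N \right)} = \frac{8}{7 \left(12 - 7\right)} = \frac{8}{7 \cdot 5} = \frac{8}{7} \cdot \frac{1}{5} = \frac{8}{35}$)
$s = - \frac{2948}{3185}$ ($s = \frac{\frac{8}{35} + 84}{-233 + 142} = \frac{2948}{35 \left(-91\right)} = \frac{2948}{35} \left(- \frac{1}{91}\right) = - \frac{2948}{3185} \approx -0.92559$)
$16 + s \left(\left(-76 + 166\right) - 49\right) = 16 - \frac{2948 \left(\left(-76 + 166\right) - 49\right)}{3185} = 16 - \frac{2948 \left(90 - 49\right)}{3185} = 16 - \frac{120868}{3185} = - \frac{69908}{3185}$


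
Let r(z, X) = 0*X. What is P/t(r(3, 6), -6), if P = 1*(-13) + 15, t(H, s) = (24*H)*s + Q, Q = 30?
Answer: 1/15 ≈ 0.066667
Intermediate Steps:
r(z, X) = 0
t(H, s) = 30 + 24*H*s (t(H, s) = (24*H)*s + 30 = 24*H*s + 30 = 30 + 24*H*s)
P = 2 (P = -13 + 15 = 2)
P/t(r(3, 6), -6) = 2/(30 + 24*0*(-6)) = 2/(30 + 0) = 2/30 = 2*(1/30) = 1/15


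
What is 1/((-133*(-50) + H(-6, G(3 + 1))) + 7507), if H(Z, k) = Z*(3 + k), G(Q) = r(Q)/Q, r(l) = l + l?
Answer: 1/14127 ≈ 7.0786e-5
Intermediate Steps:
r(l) = 2*l
G(Q) = 2 (G(Q) = (2*Q)/Q = 2)
1/((-133*(-50) + H(-6, G(3 + 1))) + 7507) = 1/((-133*(-50) - 6*(3 + 2)) + 7507) = 1/((6650 - 6*5) + 7507) = 1/((6650 - 30) + 7507) = 1/(6620 + 7507) = 1/14127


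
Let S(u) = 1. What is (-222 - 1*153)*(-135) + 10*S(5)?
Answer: 50635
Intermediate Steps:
(-222 - 1*153)*(-135) + 10*S(5) = (-222 - 1*153)*(-135) + 10*1 = (-222 - 153)*(-135) + 10 = -375*(-135) + 10 = 50625 + 10 = 50635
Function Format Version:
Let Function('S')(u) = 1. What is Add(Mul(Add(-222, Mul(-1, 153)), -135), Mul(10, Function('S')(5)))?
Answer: 50635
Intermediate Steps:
Add(Mul(Add(-222, Mul(-1, 153)), -135), Mul(10, Function('S')(5))) = Add(Mul(Add(-222, Mul(-1, 153)), -135), Mul(10, 1)) = Add(Mul(Add(-222, -153), -135), 10) = Add(Mul(-375, -135), 10) = Add(50625, 10) = 50635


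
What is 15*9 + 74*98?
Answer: 7387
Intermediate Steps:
15*9 + 74*98 = 135 + 7252 = 7387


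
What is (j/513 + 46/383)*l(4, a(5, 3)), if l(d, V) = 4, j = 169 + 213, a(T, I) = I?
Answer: 679616/196479 ≈ 3.4590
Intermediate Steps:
j = 382
(j/513 + 46/383)*l(4, a(5, 3)) = (382/513 + 46/383)*4 = (169904/196479)*4 = 679616/196479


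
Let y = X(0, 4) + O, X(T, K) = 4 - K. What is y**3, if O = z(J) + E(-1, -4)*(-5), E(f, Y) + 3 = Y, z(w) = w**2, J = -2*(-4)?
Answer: 970299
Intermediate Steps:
J = 8
E(f, Y) = -3 + Y
O = 99 (O = 8**2 + (-3 - 4)*(-5) = 64 - 7*(-5) = 64 + 35 = 99)
y = 99 (y = (4 - 1*4) + 99 = (4 - 4) + 99 = 0 + 99 = 99)
y**3 = 99**3 = 970299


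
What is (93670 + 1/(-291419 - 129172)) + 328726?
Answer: 177655956035/420591 ≈ 4.2240e+5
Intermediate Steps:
(93670 + 1/(-291419 - 129172)) + 328726 = (93670 + 1/(-420591)) + 328726 = (93670 - 1/420591) + 328726 = 39396758969/420591 + 328726 = 177655956035/420591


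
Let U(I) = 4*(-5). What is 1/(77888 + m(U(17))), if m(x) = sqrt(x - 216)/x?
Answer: 7788800/606654054459 + 10*I*sqrt(59)/606654054459 ≈ 1.2839e-5 + 1.2661e-10*I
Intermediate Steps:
U(I) = -20
m(x) = sqrt(-216 + x)/x
1/(77888 + m(U(17))) = 1/(77888 + sqrt(-216 - 20)/(-20)) = 1/(77888 - I*sqrt(59)/10)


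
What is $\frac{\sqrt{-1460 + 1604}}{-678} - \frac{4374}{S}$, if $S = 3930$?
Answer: $- \frac{83687}{74015} \approx -1.1307$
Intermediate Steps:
$\frac{\sqrt{-1460 + 1604}}{-678} - \frac{4374}{S} = \frac{\sqrt{-1460 + 1604}}{-678} - \frac{4374}{3930} = \sqrt{144} \left(- \frac{1}{678}\right) - \frac{729}{655} = 12 \left(- \frac{1}{678}\right) - \frac{729}{655} = - \frac{2}{113} - \frac{729}{655} = - \frac{83687}{74015}$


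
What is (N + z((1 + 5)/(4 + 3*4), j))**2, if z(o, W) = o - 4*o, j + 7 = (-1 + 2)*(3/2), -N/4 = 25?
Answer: 654481/64 ≈ 10226.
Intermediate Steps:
N = -100 (N = -4*25 = -100)
j = -11/2 (j = -7 + (-1 + 2)*(3/2) = -7 + 1*(3*(1/2)) = -7 + 1*(3/2) = -7 + 3/2 = -11/2 ≈ -5.5000)
z(o, W) = -3*o
(N + z((1 + 5)/(4 + 3*4), j))**2 = (-100 - 3*(1 + 5)/(4 + 3*4))**2 = (-100 - 18/(4 + 12))**2 = (-100 - 18/16)**2 = (-100 - 3*3/8)**2 = (-100 - 9/8)**2 = (-809/8)**2 = 654481/64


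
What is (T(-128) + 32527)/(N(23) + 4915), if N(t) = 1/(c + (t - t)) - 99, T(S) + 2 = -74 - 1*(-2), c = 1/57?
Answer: 32453/4873 ≈ 6.6598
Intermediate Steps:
c = 1/57 ≈ 0.017544
T(S) = -74 (T(S) = -2 + (-74 - 1*(-2)) = -2 + (-74 + 2) = -2 - 72 = -74)
N(t) = -42 (N(t) = 1/(1/57 + (t - t)) - 99 = 1/(1/57 + 0) - 99 = 1/(1/57) - 99 = 57 - 99 = -42)
(T(-128) + 32527)/(N(23) + 4915) = (-74 + 32527)/(-42 + 4915) = 32453/4873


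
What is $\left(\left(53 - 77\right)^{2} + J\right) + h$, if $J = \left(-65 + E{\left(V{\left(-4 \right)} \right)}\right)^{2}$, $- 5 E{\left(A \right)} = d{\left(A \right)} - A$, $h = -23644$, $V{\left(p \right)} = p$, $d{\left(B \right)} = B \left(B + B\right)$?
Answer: $- \frac{446379}{25} \approx -17855.0$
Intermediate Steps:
$d{\left(B \right)} = 2 B^{2}$ ($d{\left(B \right)} = B 2 B = 2 B^{2}$)
$E{\left(A \right)} = - \frac{2 A^{2}}{5} + \frac{A}{5}$ ($E{\left(A \right)} = - \frac{2 A^{2} - A}{5} = - \frac{- A + 2 A^{2}}{5} = - \frac{2 A^{2}}{5} + \frac{A}{5}$)
$J = \frac{130321}{25}$ ($J = \left(-65 + \frac{1}{5} \left(-4\right) \left(1 - -8\right)\right)^{2} = \left(-65 + \frac{1}{5} \left(-4\right) \left(1 + 8\right)\right)^{2} = \left(-65 + \frac{1}{5} \left(-4\right) 9\right)^{2} = \left(-65 - \frac{36}{5}\right)^{2} = \left(- \frac{361}{5}\right)^{2} = \frac{130321}{25} \approx 5212.8$)
$\left(\left(53 - 77\right)^{2} + J\right) + h = \left(\left(53 - 77\right)^{2} + \frac{130321}{25}\right) - 23644 = \left(\left(-24\right)^{2} + \frac{130321}{25}\right) - 23644 = \left(576 + \frac{130321}{25}\right) - 23644 = \frac{144721}{25} - 23644 = - \frac{446379}{25}$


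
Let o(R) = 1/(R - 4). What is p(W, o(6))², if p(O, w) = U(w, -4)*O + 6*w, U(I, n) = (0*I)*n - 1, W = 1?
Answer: 4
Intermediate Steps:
o(R) = 1/(-4 + R)
U(I, n) = -1 (U(I, n) = 0*n - 1 = 0 - 1 = -1)
p(O, w) = -O + 6*w
p(W, o(6))² = (-1*1 + 6/(-4 + 6))² = (-1 + 6/2)² = (-1 + 6*(½))² = (-1 + 3)² = 2² = 4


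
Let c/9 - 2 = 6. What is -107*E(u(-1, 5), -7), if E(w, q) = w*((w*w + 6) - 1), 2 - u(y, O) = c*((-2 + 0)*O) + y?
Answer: -40439224974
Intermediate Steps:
c = 72 (c = 18 + 9*6 = 18 + 54 = 72)
u(y, O) = 2 - y + 144*O (u(y, O) = 2 - (72*((-2 + 0)*O) + y) = 2 - (72*(-2*O) + y) = 2 - (-144*O + y) = 2 - (y - 144*O) = 2 + (-y + 144*O) = 2 - y + 144*O)
E(w, q) = w*(5 + w²) (E(w, q) = w*((w² + 6) - 1) = w*((6 + w²) - 1) = w*(5 + w²))
-107*E(u(-1, 5), -7) = -107*(2 - 1*(-1) + 144*5)*(5 + (2 - 1*(-1) + 144*5)²) = -107*(2 + 1 + 720)*(5 + (2 + 1 + 720)²) = -77361*(5 + 723²) = -77361*(5 + 522729) = -77361*522734 = -107*377936682 = -40439224974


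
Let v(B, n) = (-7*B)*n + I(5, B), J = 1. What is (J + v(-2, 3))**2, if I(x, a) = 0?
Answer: 1849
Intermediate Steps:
v(B, n) = -7*B*n (v(B, n) = (-7*B)*n + 0 = -7*B*n + 0 = -7*B*n)
(J + v(-2, 3))**2 = (1 - 7*(-2)*3)**2 = (1 + 42)**2 = 43**2 = 1849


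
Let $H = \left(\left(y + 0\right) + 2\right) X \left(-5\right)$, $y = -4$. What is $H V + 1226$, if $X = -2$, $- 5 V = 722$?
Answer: $4114$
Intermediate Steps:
$V = - \frac{722}{5}$ ($V = \left(- \frac{1}{5}\right) 722 = - \frac{722}{5} \approx -144.4$)
$H = -20$ ($H = \left(\left(-4 + 0\right) + 2\right) \left(-2\right) \left(-5\right) = \left(-4 + 2\right) \left(-2\right) \left(-5\right) = \left(-2\right) \left(-2\right) \left(-5\right) = 4 \left(-5\right) = -20$)
$H V + 1226 = \left(-20\right) \left(- \frac{722}{5}\right) + 1226 = 2888 + 1226 = 4114$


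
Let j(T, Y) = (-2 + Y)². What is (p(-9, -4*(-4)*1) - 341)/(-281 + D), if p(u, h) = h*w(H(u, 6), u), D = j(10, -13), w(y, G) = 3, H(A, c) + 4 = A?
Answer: 293/56 ≈ 5.2321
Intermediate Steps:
H(A, c) = -4 + A
D = 225 (D = (-2 - 13)² = (-15)² = 225)
p(u, h) = 3*h (p(u, h) = h*3 = 3*h)
(p(-9, -4*(-4)*1) - 341)/(-281 + D) = (3*(-4*(-4)*1) - 341)/(-281 + 225) = (3*(16*1) - 341)/(-56) = (3*16 - 341)*(-1/56) = (48 - 341)*(-1/56) = -293*(-1/56) = 293/56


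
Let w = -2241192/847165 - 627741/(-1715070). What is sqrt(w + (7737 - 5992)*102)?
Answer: 3*sqrt(7422064348061336554999726)/19372630354 ≈ 421.89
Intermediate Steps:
w = -44160012789/19372630354 (w = -2241192*1/847165 - 627741*(-1/1715070) = -2241192/847165 + 209247/571690 = -44160012789/19372630354 ≈ -2.2795)
sqrt(w + (7737 - 5992)*102) = sqrt(-44160012789/19372630354 + (7737 - 5992)*102) = sqrt(-44160012789/19372630354 + 1745*102) = sqrt(-44160012789/19372630354 + 177990) = sqrt(3448090316695671/19372630354) = 3*sqrt(7422064348061336554999726)/19372630354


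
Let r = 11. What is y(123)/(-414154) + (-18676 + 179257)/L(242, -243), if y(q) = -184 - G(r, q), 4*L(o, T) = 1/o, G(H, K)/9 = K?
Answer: 64377095044123/414154 ≈ 1.5544e+8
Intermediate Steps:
G(H, K) = 9*K
L(o, T) = 1/(4*o)
y(q) = -184 - 9*q
y(123)/(-414154) + (-18676 + 179257)/L(242, -243) = (-184 - 9*123)/(-414154) + (-18676 + 179257)/(((¼)/242)) = (-184 - 1107)*(-1/414154) + 160581/(((¼)*(1/242))) = -1291*(-1/414154) + 160581/(1/968) = 1291/414154 + 160581*968 = 1291/414154 + 155442408 = 64377095044123/414154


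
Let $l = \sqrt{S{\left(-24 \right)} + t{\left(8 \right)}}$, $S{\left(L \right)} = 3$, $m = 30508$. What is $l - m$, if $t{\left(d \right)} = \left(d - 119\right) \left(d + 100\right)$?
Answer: $-30508 + i \sqrt{11985} \approx -30508.0 + 109.48 i$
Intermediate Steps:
$t{\left(d \right)} = \left(-119 + d\right) \left(100 + d\right)$
$l = i \sqrt{11985}$ ($l = \sqrt{3 - \left(12052 - 64\right)} = \sqrt{3 - 11988} = \sqrt{-11985} = i \sqrt{11985} \approx 109.48 i$)
$l - m = i \sqrt{11985} - 30508 = -30508 + i \sqrt{11985}$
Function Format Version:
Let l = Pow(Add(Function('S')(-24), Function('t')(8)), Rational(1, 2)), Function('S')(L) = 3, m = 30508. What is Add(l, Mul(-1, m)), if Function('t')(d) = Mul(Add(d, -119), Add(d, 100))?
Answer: Add(-30508, Mul(I, Pow(11985, Rational(1, 2)))) ≈ Add(-30508., Mul(109.48, I))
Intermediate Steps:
Function('t')(d) = Mul(Add(-119, d), Add(100, d))
l = Mul(I, Pow(11985, Rational(1, 2))) (l = Pow(Add(3, Add(-11900, Pow(8, 2), Mul(-19, 8))), Rational(1, 2)) = Pow(Add(3, Add(-11900, 64, -152)), Rational(1, 2)) = Pow(Add(3, -11988), Rational(1, 2)) = Pow(-11985, Rational(1, 2)) = Mul(I, Pow(11985, Rational(1, 2))) ≈ Mul(109.48, I))
Add(l, Mul(-1, m)) = Add(Mul(I, Pow(11985, Rational(1, 2))), Mul(-1, 30508)) = Add(Mul(I, Pow(11985, Rational(1, 2))), -30508) = Add(-30508, Mul(I, Pow(11985, Rational(1, 2))))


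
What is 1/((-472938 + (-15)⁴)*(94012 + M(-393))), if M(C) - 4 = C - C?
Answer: -1/39704179008 ≈ -2.5186e-11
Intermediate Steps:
M(C) = 4 (M(C) = 4 + (C - C) = 4 + 0 = 4)
1/((-472938 + (-15)⁴)*(94012 + M(-393))) = 1/((-472938 + (-15)⁴)*(94012 + 4)) = 1/((-472938 + 50625)*94016) = 1/(-422313*94016) = 1/(-39704179008) = -1/39704179008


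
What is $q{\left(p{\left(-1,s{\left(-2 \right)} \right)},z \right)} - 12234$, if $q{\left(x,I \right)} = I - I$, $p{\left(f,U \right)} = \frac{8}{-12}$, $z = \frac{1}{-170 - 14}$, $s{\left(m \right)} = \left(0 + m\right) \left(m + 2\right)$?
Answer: $-12234$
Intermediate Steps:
$s{\left(m \right)} = m \left(2 + m\right)$
$z = - \frac{1}{184}$ ($z = \frac{1}{-184} = - \frac{1}{184} \approx -0.0054348$)
$p{\left(f,U \right)} = - \frac{2}{3}$ ($p{\left(f,U \right)} = 8 \left(- \frac{1}{12}\right) = - \frac{2}{3}$)
$q{\left(x,I \right)} = 0$
$q{\left(p{\left(-1,s{\left(-2 \right)} \right)},z \right)} - 12234 = 0 - 12234 = -12234$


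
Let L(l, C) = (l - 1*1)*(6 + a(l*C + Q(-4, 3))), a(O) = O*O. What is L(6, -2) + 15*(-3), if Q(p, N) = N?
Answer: 390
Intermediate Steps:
a(O) = O²
L(l, C) = (-1 + l)*(6 + (3 + C*l)²) (L(l, C) = (l - 1*1)*(6 + (l*C + 3)²) = (l - 1)*(6 + (C*l + 3)²) = (-1 + l)*(6 + (3 + C*l)²))
L(6, -2) + 15*(-3) = (-6 - (3 - 2*6)² + 6*6 + 6*(3 - 2*6)²) + 15*(-3) = (-6 - (3 - 12)² + 36 + 6*(3 - 12)²) - 45 = (-6 - 1*(-9)² + 36 + 6*(-9)²) - 45 = (-6 - 1*81 + 36 + 6*81) - 45 = (-6 - 81 + 36 + 486) - 45 = 435 - 45 = 390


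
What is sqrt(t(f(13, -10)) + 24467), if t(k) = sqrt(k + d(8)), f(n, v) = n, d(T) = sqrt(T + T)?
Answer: sqrt(24467 + sqrt(17)) ≈ 156.43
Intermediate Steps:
d(T) = sqrt(2)*sqrt(T) (d(T) = sqrt(2*T) = sqrt(2)*sqrt(T))
t(k) = sqrt(4 + k) (t(k) = sqrt(k + sqrt(2)*sqrt(8)) = sqrt(k + sqrt(2)*(2*sqrt(2))) = sqrt(k + 4) = sqrt(4 + k))
sqrt(t(f(13, -10)) + 24467) = sqrt(sqrt(4 + 13) + 24467) = sqrt(sqrt(17) + 24467) = sqrt(24467 + sqrt(17))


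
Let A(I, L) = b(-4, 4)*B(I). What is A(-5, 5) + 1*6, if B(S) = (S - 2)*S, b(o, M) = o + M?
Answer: 6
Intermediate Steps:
b(o, M) = M + o
B(S) = S*(-2 + S) (B(S) = (-2 + S)*S = S*(-2 + S))
A(I, L) = 0 (A(I, L) = (4 - 4)*(I*(-2 + I)) = 0*(I*(-2 + I)) = 0)
A(-5, 5) + 1*6 = 0 + 1*6 = 0 + 6 = 6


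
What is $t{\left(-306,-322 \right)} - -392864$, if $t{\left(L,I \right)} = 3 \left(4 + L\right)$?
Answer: $391958$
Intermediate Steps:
$t{\left(L,I \right)} = 12 + 3 L$
$t{\left(-306,-322 \right)} - -392864 = \left(12 + 3 \left(-306\right)\right) - -392864 = \left(12 - 918\right) + 392864 = -906 + 392864 = 391958$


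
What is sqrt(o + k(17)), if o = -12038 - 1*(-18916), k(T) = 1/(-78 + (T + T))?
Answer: sqrt(3328941)/22 ≈ 82.934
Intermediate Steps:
k(T) = 1/(-78 + 2*T)
o = 6878 (o = -12038 + 18916 = 6878)
sqrt(o + k(17)) = sqrt(6878 + 1/(2*(-39 + 17))) = sqrt(6878 + (1/2)/(-22)) = sqrt(6878 + (1/2)*(-1/22)) = sqrt(6878 - 1/44) = sqrt(302631/44) = sqrt(3328941)/22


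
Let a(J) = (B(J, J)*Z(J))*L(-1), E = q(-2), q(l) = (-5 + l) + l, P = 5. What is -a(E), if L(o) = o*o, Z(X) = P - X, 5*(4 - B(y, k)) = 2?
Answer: -252/5 ≈ -50.400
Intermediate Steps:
B(y, k) = 18/5 (B(y, k) = 4 - ⅕*2 = 4 - ⅖ = 18/5)
Z(X) = 5 - X
q(l) = -5 + 2*l
L(o) = o²
E = -9 (E = -5 + 2*(-2) = -5 - 4 = -9)
a(J) = 18 - 18*J/5 (a(J) = (18*(5 - J)/5)*(-1)² = (18 - 18*J/5)*1 = 18 - 18*J/5)
-a(E) = -(18 - 18/5*(-9)) = -(18 + 162/5) = -1*252/5 = -252/5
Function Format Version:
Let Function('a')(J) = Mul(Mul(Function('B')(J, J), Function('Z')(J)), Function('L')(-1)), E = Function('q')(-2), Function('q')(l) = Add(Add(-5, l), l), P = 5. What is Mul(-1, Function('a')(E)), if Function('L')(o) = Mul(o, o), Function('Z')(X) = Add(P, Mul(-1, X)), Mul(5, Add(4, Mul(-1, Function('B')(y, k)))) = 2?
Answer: Rational(-252, 5) ≈ -50.400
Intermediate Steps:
Function('B')(y, k) = Rational(18, 5) (Function('B')(y, k) = Add(4, Mul(Rational(-1, 5), 2)) = Add(4, Rational(-2, 5)) = Rational(18, 5))
Function('Z')(X) = Add(5, Mul(-1, X))
Function('q')(l) = Add(-5, Mul(2, l))
Function('L')(o) = Pow(o, 2)
E = -9 (E = Add(-5, Mul(2, -2)) = Add(-5, -4) = -9)
Function('a')(J) = Add(18, Mul(Rational(-18, 5), J)) (Function('a')(J) = Mul(Mul(Rational(18, 5), Add(5, Mul(-1, J))), Pow(-1, 2)) = Mul(Add(18, Mul(Rational(-18, 5), J)), 1) = Add(18, Mul(Rational(-18, 5), J)))
Mul(-1, Function('a')(E)) = Mul(-1, Add(18, Mul(Rational(-18, 5), -9))) = Mul(-1, Add(18, Rational(162, 5))) = Mul(-1, Rational(252, 5)) = Rational(-252, 5)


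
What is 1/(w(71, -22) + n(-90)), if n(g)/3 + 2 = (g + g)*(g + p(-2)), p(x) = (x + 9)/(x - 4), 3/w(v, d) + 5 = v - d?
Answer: 88/4331715 ≈ 2.0315e-5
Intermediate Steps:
w(v, d) = 3/(-5 + v - d) (w(v, d) = 3/(-5 + (v - d)) = 3/(-5 + v - d))
p(x) = (9 + x)/(-4 + x)
n(g) = -6 + 6*g*(-7/6 + g) (n(g) = -6 + 3*((g + g)*(g + (9 - 2)/(-4 - 2))) = -6 + 3*((2*g)*(g + 7/(-6))) = -6 + 3*((2*g)*(g - ⅙*7)) = -6 + 3*((2*g)*(g - 7/6)) = -6 + 3*((2*g)*(-7/6 + g)) = -6 + 3*(2*g*(-7/6 + g)) = -6 + 6*g*(-7/6 + g))
1/(w(71, -22) + n(-90)) = 1/(3/(-5 + 71 - 1*(-22)) + (-6 - 7*(-90) + 6*(-90)²)) = 1/(3/(-5 + 71 + 22) + (-6 + 630 + 6*8100)) = 1/(3/88 + (-6 + 630 + 48600)) = 1/(3*(1/88) + 49224) = 1/(3/88 + 49224) = 1/(4331715/88) = 88/4331715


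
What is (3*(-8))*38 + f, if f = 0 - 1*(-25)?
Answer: -887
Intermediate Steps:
f = 25 (f = 0 + 25 = 25)
(3*(-8))*38 + f = (3*(-8))*38 + 25 = -24*38 + 25 = -912 + 25 = -887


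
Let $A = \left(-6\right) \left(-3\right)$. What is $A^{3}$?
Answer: $5832$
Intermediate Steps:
$A = 18$
$A^{3} = 18^{3} = 5832$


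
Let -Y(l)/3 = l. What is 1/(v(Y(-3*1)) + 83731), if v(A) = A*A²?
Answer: 1/84460 ≈ 1.1840e-5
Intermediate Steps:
Y(l) = -3*l
v(A) = A³
1/(v(Y(-3*1)) + 83731) = 1/((-(-9))³ + 83731) = 1/((-3*(-3))³ + 83731) = 1/(9³ + 83731) = 1/(729 + 83731) = 1/84460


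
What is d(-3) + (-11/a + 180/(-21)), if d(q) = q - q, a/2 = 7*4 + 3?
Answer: -3797/434 ≈ -8.7488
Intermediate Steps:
a = 62 (a = 2*(7*4 + 3) = 2*(28 + 3) = 2*31 = 62)
d(q) = 0
d(-3) + (-11/a + 180/(-21)) = 0 + (-11/62 + 180/(-21)) = 0 + (-11*1/62 + 180*(-1/21)) = 0 + (-11/62 - 60/7) = 0 - 3797/434 = -3797/434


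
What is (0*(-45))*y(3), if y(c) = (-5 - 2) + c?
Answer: 0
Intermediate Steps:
y(c) = -7 + c
(0*(-45))*y(3) = (0*(-45))*(-7 + 3) = 0*(-4) = 0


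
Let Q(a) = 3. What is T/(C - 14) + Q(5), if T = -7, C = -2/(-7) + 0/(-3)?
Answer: 337/96 ≈ 3.5104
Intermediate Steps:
C = 2/7 (C = -2*(-⅐) + 0*(-⅓) = 2/7 + 0 = 2/7 ≈ 0.28571)
T/(C - 14) + Q(5) = -7/(2/7 - 14) + 3 = -7/(-96/7) + 3 = -7/96*(-7) + 3 = 49/96 + 3 = 337/96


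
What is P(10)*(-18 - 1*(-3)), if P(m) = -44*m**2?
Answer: 66000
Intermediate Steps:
P(10)*(-18 - 1*(-3)) = (-44*10**2)*(-18 - 1*(-3)) = (-44*100)*(-18 + 3) = -4400*(-15) = 66000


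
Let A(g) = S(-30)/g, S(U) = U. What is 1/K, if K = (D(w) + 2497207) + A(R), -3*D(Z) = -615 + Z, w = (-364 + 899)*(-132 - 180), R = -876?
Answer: 146/372745597 ≈ 3.9169e-7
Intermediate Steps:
w = -166920 (w = 535*(-312) = -166920)
D(Z) = 205 - Z/3 (D(Z) = -(-615 + Z)/3 = 205 - Z/3)
A(g) = -30/g
K = 372745597/146 (K = ((205 - ⅓*(-166920)) + 2497207) - 30/(-876) = ((205 + 55640) + 2497207) - 30*(-1/876) = (55845 + 2497207) + 5/146 = 2553052 + 5/146 = 372745597/146 ≈ 2.5531e+6)
1/K = 1/(372745597/146) = 146/372745597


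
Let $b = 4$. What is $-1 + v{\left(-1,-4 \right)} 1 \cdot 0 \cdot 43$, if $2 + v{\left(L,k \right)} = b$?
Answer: $-1$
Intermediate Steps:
$v{\left(L,k \right)} = 2$ ($v{\left(L,k \right)} = -2 + 4 = 2$)
$-1 + v{\left(-1,-4 \right)} 1 \cdot 0 \cdot 43 = -1 + 2 \cdot 1 \cdot 0 \cdot 43 = -1 + 2 \cdot 0 \cdot 43 = -1 + 0 \cdot 43 = -1 + 0 = -1$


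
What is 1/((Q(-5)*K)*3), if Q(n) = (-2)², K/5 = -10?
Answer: -1/600 ≈ -0.0016667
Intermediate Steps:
K = -50 (K = 5*(-10) = -50)
Q(n) = 4
1/((Q(-5)*K)*3) = 1/((4*(-50))*3) = 1/(-200*3) = 1/(-600) = -1/600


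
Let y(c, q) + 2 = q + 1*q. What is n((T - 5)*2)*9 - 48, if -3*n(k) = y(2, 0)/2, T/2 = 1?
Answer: -45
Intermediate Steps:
T = 2 (T = 2*1 = 2)
y(c, q) = -2 + 2*q (y(c, q) = -2 + (q + 1*q) = -2 + (q + q) = -2 + 2*q)
n(k) = 1/3 (n(k) = -(-2 + 2*0)/(3*2) = -(-2 + 0)/(3*2) = -(-2)/(3*2) = -1/3*(-1) = 1/3)
n((T - 5)*2)*9 - 48 = (1/3)*9 - 48 = 3 - 48 = -45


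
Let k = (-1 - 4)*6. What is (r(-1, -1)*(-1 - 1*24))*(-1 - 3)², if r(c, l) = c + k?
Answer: 12400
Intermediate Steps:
k = -30 (k = -5*6 = -30)
r(c, l) = -30 + c (r(c, l) = c - 30 = -30 + c)
(r(-1, -1)*(-1 - 1*24))*(-1 - 3)² = ((-30 - 1)*(-1 - 1*24))*(-1 - 3)² = -31*(-1 - 24)*(-4)² = -31*(-25)*16 = 775*16 = 12400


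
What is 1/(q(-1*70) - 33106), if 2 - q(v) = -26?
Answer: -1/33078 ≈ -3.0232e-5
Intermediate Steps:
q(v) = 28 (q(v) = 2 - 1*(-26) = 2 + 26 = 28)
1/(q(-1*70) - 33106) = 1/(28 - 33106) = 1/(-33078) = -1/33078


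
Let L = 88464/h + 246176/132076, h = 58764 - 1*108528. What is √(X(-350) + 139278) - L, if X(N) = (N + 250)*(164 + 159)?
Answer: -1686700/19561399 + √106978 ≈ 326.99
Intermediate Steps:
h = -49764 (h = 58764 - 108528 = -49764)
X(N) = 80750 + 323*N (X(N) = (250 + N)*323 = 80750 + 323*N)
L = 1686700/19561399 (L = 88464/(-49764) + 246176/132076 = 88464*(-1/49764) + 246176*(1/132076) = -7372/4147 + 8792/4717 = 1686700/19561399 ≈ 0.086226)
√(X(-350) + 139278) - L = √((80750 + 323*(-350)) + 139278) - 1*1686700/19561399 = √((80750 - 113050) + 139278) - 1686700/19561399 = √(-32300 + 139278) - 1686700/19561399 = √106978 - 1686700/19561399 = -1686700/19561399 + √106978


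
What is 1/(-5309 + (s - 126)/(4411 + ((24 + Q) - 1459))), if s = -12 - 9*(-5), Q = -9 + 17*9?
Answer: -1040/5521391 ≈ -0.00018836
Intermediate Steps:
Q = 144 (Q = -9 + 153 = 144)
s = 33 (s = -12 + 45 = 33)
1/(-5309 + (s - 126)/(4411 + ((24 + Q) - 1459))) = 1/(-5309 + (33 - 126)/(4411 + ((24 + 144) - 1459))) = 1/(-5309 - 93/(4411 + (168 - 1459))) = 1/(-5309 - 93/(4411 - 1291)) = 1/(-5309 - 93/3120) = 1/(-5309 - 93*1/3120) = 1/(-5309 - 31/1040) = 1/(-5521391/1040) = -1040/5521391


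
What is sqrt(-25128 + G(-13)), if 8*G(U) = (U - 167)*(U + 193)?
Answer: 3*I*sqrt(3242) ≈ 170.82*I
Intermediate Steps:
G(U) = (-167 + U)*(193 + U)/8 (G(U) = ((U - 167)*(U + 193))/8 = ((-167 + U)*(193 + U))/8 = (-167 + U)*(193 + U)/8)
sqrt(-25128 + G(-13)) = sqrt(-25128 + (-32231/8 + (1/8)*(-13)**2 + (13/4)*(-13))) = sqrt(-25128 + (-32231/8 + (1/8)*169 - 169/4)) = sqrt(-25128 + (-32231/8 + 169/8 - 169/4)) = sqrt(-25128 - 4050) = sqrt(-29178) = 3*I*sqrt(3242)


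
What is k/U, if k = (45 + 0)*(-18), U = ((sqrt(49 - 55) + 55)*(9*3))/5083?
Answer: -8386950/3031 + 152490*I*sqrt(6)/3031 ≈ -2767.1 + 123.23*I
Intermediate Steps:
U = 1485/5083 + 27*I*sqrt(6)/5083 (U = ((sqrt(-6) + 55)*27)*(1/5083) = ((I*sqrt(6) + 55)*27)*(1/5083) = ((55 + I*sqrt(6))*27)*(1/5083) = (1485 + 27*I*sqrt(6))*(1/5083) = 1485/5083 + 27*I*sqrt(6)/5083 ≈ 0.29215 + 0.013011*I)
k = -810 (k = 45*(-18) = -810)
k/U = -810/(1485/5083 + 27*I*sqrt(6)/5083)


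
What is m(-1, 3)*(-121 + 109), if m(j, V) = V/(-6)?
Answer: 6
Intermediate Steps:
m(j, V) = -V/6 (m(j, V) = V*(-⅙) = -V/6)
m(-1, 3)*(-121 + 109) = (-⅙*3)*(-121 + 109) = -½*(-12) = 6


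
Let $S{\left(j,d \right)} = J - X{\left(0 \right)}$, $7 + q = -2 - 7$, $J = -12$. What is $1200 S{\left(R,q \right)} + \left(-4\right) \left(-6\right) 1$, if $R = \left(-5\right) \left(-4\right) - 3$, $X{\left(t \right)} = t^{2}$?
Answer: $-14376$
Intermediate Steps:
$q = -16$ ($q = -7 - 9 = -16$)
$R = 17$ ($R = 20 - 3 = 17$)
$S{\left(j,d \right)} = -12$ ($S{\left(j,d \right)} = -12 - 0^{2} = -12 - 0 = -12 + 0 = -12$)
$1200 S{\left(R,q \right)} + \left(-4\right) \left(-6\right) 1 = 1200 \left(-12\right) + \left(-4\right) \left(-6\right) 1 = -14400 + 24 \cdot 1 = -14400 + 24 = -14376$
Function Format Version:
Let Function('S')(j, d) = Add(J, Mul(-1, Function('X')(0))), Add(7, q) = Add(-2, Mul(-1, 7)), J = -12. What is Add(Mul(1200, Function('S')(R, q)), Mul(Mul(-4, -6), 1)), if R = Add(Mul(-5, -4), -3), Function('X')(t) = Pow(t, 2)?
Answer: -14376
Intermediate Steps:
q = -16 (q = Add(-7, Add(-2, Mul(-1, 7))) = Add(-7, Add(-2, -7)) = Add(-7, -9) = -16)
R = 17 (R = Add(20, -3) = 17)
Function('S')(j, d) = -12 (Function('S')(j, d) = Add(-12, Mul(-1, Pow(0, 2))) = Add(-12, Mul(-1, 0)) = Add(-12, 0) = -12)
Add(Mul(1200, Function('S')(R, q)), Mul(Mul(-4, -6), 1)) = Add(Mul(1200, -12), Mul(Mul(-4, -6), 1)) = Add(-14400, Mul(24, 1)) = Add(-14400, 24) = -14376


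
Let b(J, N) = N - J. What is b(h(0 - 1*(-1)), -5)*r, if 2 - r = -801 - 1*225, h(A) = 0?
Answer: -5140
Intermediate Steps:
r = 1028 (r = 2 - (-801 - 1*225) = 2 - (-801 - 225) = 2 - 1*(-1026) = 2 + 1026 = 1028)
b(h(0 - 1*(-1)), -5)*r = (-5 - 1*0)*1028 = (-5 + 0)*1028 = -5*1028 = -5140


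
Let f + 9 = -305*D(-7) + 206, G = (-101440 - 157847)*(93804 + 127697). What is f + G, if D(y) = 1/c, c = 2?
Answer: -114864659485/2 ≈ -5.7432e+10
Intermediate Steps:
D(y) = 1/2
G = -57432329787 (G = -259287*221501 = -57432329787)
f = 89/2 (f = -9 + (-305*1/2 + 206) = -9 + (-305/2 + 206) = -9 + 107/2 = 89/2 ≈ 44.500)
f + G = 89/2 - 57432329787 = -114864659485/2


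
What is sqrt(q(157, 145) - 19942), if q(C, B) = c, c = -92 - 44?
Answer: I*sqrt(20078) ≈ 141.7*I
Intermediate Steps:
c = -136
q(C, B) = -136
sqrt(q(157, 145) - 19942) = sqrt(-136 - 19942) = sqrt(-20078) = I*sqrt(20078)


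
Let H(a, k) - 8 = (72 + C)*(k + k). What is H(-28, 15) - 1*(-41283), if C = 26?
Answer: 44231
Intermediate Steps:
H(a, k) = 8 + 196*k (H(a, k) = 8 + (72 + 26)*(k + k) = 8 + 98*(2*k) = 8 + 196*k)
H(-28, 15) - 1*(-41283) = (8 + 196*15) - 1*(-41283) = (8 + 2940) + 41283 = 2948 + 41283 = 44231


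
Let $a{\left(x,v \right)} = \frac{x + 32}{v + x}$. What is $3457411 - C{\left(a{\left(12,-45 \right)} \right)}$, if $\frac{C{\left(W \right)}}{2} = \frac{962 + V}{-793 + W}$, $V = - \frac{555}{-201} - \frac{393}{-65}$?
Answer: $\frac{35880915715811}{10377965} \approx 3.4574 \cdot 10^{6}$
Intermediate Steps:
$V = \frac{38356}{4355}$ ($V = \left(-555\right) \left(- \frac{1}{201}\right) - - \frac{393}{65} = \frac{185}{67} + \frac{393}{65} = \frac{38356}{4355} \approx 8.8073$)
$a{\left(x,v \right)} = \frac{32 + x}{v + x}$
$C{\left(W \right)} = \frac{8455732}{4355 \left(-793 + W\right)}$ ($C{\left(W \right)} = 2 \frac{962 + \frac{38356}{4355}}{-793 + W} = 2 \frac{4227866}{4355 \left(-793 + W\right)} = \frac{8455732}{4355 \left(-793 + W\right)}$)
$3457411 - C{\left(a{\left(12,-45 \right)} \right)} = 3457411 - \frac{8455732}{4355 \left(-793 + \frac{32 + 12}{-45 + 12}\right)} = 3457411 - \frac{8455732}{4355 \left(-793 + \frac{1}{-33} \cdot 44\right)} = 3457411 - \frac{8455732}{4355 \left(-793 - \frac{4}{3}\right)} = 3457411 - \frac{8455732}{4355 \left(- \frac{2383}{3}\right)} = 3457411 - \frac{8455732}{4355} \left(- \frac{3}{2383}\right) = 3457411 - - \frac{25367196}{10377965} = 3457411 + \frac{25367196}{10377965} = \frac{35880915715811}{10377965}$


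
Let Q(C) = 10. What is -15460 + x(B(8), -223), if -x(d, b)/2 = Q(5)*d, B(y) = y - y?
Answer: -15460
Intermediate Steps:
B(y) = 0
x(d, b) = -20*d
-15460 + x(B(8), -223) = -15460 - 20*0 = -15460 + 0 = -15460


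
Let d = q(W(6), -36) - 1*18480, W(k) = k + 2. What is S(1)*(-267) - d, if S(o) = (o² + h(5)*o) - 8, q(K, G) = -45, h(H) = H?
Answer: 19059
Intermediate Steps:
W(k) = 2 + k
S(o) = -8 + o² + 5*o (S(o) = (o² + 5*o) - 8 = -8 + o² + 5*o)
d = -18525 (d = -45 - 1*18480 = -45 - 18480 = -18525)
S(1)*(-267) - d = (-8 + 1² + 5*1)*(-267) - 1*(-18525) = (-8 + 1 + 5)*(-267) + 18525 = -2*(-267) + 18525 = 534 + 18525 = 19059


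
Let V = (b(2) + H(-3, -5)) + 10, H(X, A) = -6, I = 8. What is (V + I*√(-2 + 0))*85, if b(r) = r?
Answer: 510 + 680*I*√2 ≈ 510.0 + 961.67*I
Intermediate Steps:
V = 6 (V = (2 - 6) + 10 = -4 + 10 = 6)
(V + I*√(-2 + 0))*85 = (6 + 8*√(-2 + 0))*85 = (6 + 8*√(-2))*85 = (6 + 8*(I*√2))*85 = (6 + 8*I*√2)*85 = 510 + 680*I*√2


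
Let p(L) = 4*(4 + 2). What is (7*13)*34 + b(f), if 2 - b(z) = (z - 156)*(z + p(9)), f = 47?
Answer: 10835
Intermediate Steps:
p(L) = 24 (p(L) = 4*6 = 24)
b(z) = 2 - (-156 + z)*(24 + z) (b(z) = 2 - (z - 156)*(z + 24) = 2 - (-156 + z)*(24 + z))
(7*13)*34 + b(f) = (7*13)*34 + (3746 - 1*47² + 132*47) = 91*34 + (3746 - 1*2209 + 6204) = 3094 + (3746 - 2209 + 6204) = 3094 + 7741 = 10835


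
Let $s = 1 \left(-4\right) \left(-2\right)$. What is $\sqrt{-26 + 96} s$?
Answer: $8 \sqrt{70} \approx 66.933$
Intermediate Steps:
$s = 8$ ($s = \left(-4\right) \left(-2\right) = 8$)
$\sqrt{-26 + 96} s = \sqrt{-26 + 96} \cdot 8 = \sqrt{70} \cdot 8 = 8 \sqrt{70}$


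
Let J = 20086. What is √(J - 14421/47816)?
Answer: √11480833843270/23908 ≈ 141.72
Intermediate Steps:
√(J - 14421/47816) = √(20086 - 14421/47816) = √(960417755/47816) = √11480833843270/23908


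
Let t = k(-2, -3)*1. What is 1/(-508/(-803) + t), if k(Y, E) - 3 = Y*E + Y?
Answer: 803/6129 ≈ 0.13102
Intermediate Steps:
k(Y, E) = 3 + Y + E*Y (k(Y, E) = 3 + (Y*E + Y) = 3 + (E*Y + Y) = 3 + (Y + E*Y) = 3 + Y + E*Y)
t = 7 (t = (3 - 2 - 3*(-2))*1 = (3 - 2 + 6)*1 = 7*1 = 7)
1/(-508/(-803) + t) = 1/(-508/(-803) + 7) = 1/(-508*(-1/803) + 7) = 1/(508/803 + 7) = 1/(6129/803) = 803/6129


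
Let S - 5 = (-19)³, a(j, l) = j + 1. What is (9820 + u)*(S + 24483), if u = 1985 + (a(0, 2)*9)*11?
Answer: 209855616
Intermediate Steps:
a(j, l) = 1 + j
S = -6854 (S = 5 + (-19)³ = 5 - 6859 = -6854)
u = 2084 (u = 1985 + ((1 + 0)*9)*11 = 1985 + (1*9)*11 = 1985 + 9*11 = 1985 + 99 = 2084)
(9820 + u)*(S + 24483) = (9820 + 2084)*(-6854 + 24483) = 11904*17629 = 209855616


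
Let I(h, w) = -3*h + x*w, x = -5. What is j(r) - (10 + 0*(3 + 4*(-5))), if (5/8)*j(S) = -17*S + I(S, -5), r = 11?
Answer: -322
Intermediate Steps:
I(h, w) = -5*w - 3*h (I(h, w) = -3*h - 5*w = -5*w - 3*h)
j(S) = 40 - 32*S (j(S) = 8*(-17*S + (-5*(-5) - 3*S))/5 = 8*(-17*S + (25 - 3*S))/5 = 8*(25 - 20*S)/5 = 40 - 32*S)
j(r) - (10 + 0*(3 + 4*(-5))) = (40 - 32*11) - (10 + 0*(3 + 4*(-5))) = (40 - 352) - (10 + 0*(3 - 20)) = -312 - (10 + 0*(-17)) = -312 - (10 + 0) = -312 - 1*10 = -312 - 10 = -322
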